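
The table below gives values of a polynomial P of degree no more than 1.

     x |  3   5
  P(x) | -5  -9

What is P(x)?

P(x) = -2x + 1

Using the Lagrange interpolation formula with nodes 3, 5:
  L_0(x) = (x - 5) / -2
  L_1(x) = (x - 3) / 2
Then P(x) = -5·L_0(x) - 9·L_1(x).
Expanding and collecting terms gives P(x) = -2x + 1.
Check: P(3) = -5. ✓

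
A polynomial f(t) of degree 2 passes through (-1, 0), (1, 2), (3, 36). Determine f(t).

f(t) = 4t^2 + t - 3

Write f(t) = at^2 + bt + c. Substituting each data point gives a linear system:
  a - b + c = 0
  a + b + c = 2
  9a + 3b + c = 36
Solving the system yields a = 4, b = 1, c = -3.
So f(t) = 4t² + t - 3.
Check: f(-1) = 0. ✓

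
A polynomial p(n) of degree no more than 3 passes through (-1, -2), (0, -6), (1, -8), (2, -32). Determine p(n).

p(n) = -4n^3 + n^2 + n - 6

Write p(n) = an^3 + bn^2 + cn + d. Substituting each data point gives a linear system:
  -a + b - c + d = -2
  d = -6
  a + b + c + d = -8
  8a + 4b + 2c + d = -32
Solving the system yields a = -4, b = 1, c = 1, d = -6.
So p(n) = -4n³ + n² + n - 6.
Check: p(1) = -8. ✓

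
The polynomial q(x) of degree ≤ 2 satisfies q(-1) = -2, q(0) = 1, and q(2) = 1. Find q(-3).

-14

Write q(x) = ax^2 + bx + c. Substituting each data point gives a linear system:
  a - b + c = -2
  c = 1
  4a + 2b + c = 1
Solving the system yields a = -1, b = 2, c = 1.
So q(x) = -x² + 2x + 1.
Then q(-3) = -14.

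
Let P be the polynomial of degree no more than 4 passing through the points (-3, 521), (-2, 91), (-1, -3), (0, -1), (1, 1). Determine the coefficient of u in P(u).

6

Write P(u) = au^4 + bu^3 + cu^2 + du + e. Substituting each data point gives a linear system:
  81a - 27b + 9c - 3d + e = 521
  16a - 8b + 4c - 2d + e = 91
  a - b + c - d + e = -3
  e = -1
  a + b + c + d + e = 1
Solving the system yields a = 6, b = -4, c = -6, d = 6, e = -1.
So P(u) = 6u^4 - 4u^3 - 6u^2 + 6u - 1.
The coefficient of u is 6.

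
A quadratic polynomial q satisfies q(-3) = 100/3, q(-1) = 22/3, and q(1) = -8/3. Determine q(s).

Write q(s) = as^2 + bs + c. Substituting each data point gives a linear system:
  9a - 3b + c = 100/3
  a - b + c = 22/3
  a + b + c = -8/3
Solving the system yields a = 2, b = -5, c = 1/3.
So q(s) = 2s² - 5s + 1/3.
Check: q(1) = -8/3. ✓

q(s) = 2s^2 - 5s + 1/3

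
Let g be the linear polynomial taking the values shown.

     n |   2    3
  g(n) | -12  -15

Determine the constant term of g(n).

Write g(n) = an + b. Substituting each data point gives a linear system:
  2a + b = -12
  3a + b = -15
Solving the system yields a = -3, b = -6.
So g(n) = -3n - 6.
The constant term is -6.

-6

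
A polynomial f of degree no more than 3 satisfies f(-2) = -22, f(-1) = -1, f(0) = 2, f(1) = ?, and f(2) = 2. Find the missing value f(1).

The 4 known points determine the degree-3 polynomial uniquely.
Write f(x) = ax^3 + bx^2 + cx + d. Substituting each data point gives a linear system:
  -8a + 4b - 2c + d = -22
  -a + b - c + d = -1
  d = 2
  8a + 4b + 2c + d = 2
Solving the system yields a = 2, b = -3, c = -2, d = 2.
So f(x) = 2x³ - 3x² - 2x + 2.
Then f(1) = -1.

-1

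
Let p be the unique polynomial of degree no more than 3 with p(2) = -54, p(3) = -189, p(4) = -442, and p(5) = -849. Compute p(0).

6

Write p(t) = at^3 + bt^2 + ct + d. Substituting each data point gives a linear system:
  8a + 4b + 2c + d = -54
  27a + 9b + 3c + d = -189
  64a + 16b + 4c + d = -442
  125a + 25b + 5c + d = -849
Solving the system yields a = -6, b = -5, c = 4, d = 6.
So p(t) = -6t³ - 5t² + 4t + 6.
Then p(0) = 6.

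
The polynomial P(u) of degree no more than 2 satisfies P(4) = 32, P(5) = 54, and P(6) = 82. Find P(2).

Write P(u) = au^2 + bu + c. Substituting each data point gives a linear system:
  16a + 4b + c = 32
  25a + 5b + c = 54
  36a + 6b + c = 82
Solving the system yields a = 3, b = -5, c = 4.
So P(u) = 3u² - 5u + 4.
Then P(2) = 6.

6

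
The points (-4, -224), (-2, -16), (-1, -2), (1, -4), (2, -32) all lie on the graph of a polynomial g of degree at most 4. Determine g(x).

Write g(x) = ax^4 + bx^3 + cx^2 + dx + e. Substituting each data point gives a linear system:
  256a - 64b + 16c - 4d + e = -224
  16a - 8b + 4c - 2d + e = -16
  a - b + c - d + e = -2
  a + b + c + d + e = -4
  16a + 8b + 4c + 2d + e = -32
Solving the system yields a = -1, b = -1, c = -2, d = 0, e = 0.
So g(x) = -x⁴ - x³ - 2x².
Check: g(2) = -32. ✓

g(x) = -x^4 - x^3 - 2x^2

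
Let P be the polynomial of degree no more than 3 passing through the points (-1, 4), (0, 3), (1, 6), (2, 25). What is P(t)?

Using the Lagrange interpolation formula with nodes -1, 0, 1, 2:
  L_0(t) = t(t - 1)(t - 2) / -6
  L_1(t) = (t + 1)(t - 1)(t - 2) / 2
  L_2(t) = (t + 1)t(t - 2) / -2
  L_3(t) = (t + 1)t(t - 1) / 6
Then P(t) = 4·L_0(t) + 3·L_1(t) + 6·L_2(t) + 25·L_3(t).
Expanding and collecting terms gives P(t) = 2t^3 + 2t^2 - t + 3.
Check: P(-1) = 4. ✓

P(t) = 2t^3 + 2t^2 - t + 3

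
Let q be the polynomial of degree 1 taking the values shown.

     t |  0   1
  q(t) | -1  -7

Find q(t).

q(t) = -6t - 1

Write q(t) = at + b. Substituting each data point gives a linear system:
  b = -1
  a + b = -7
Solving the system yields a = -6, b = -1.
So q(t) = -6t - 1.
Check: q(1) = -7. ✓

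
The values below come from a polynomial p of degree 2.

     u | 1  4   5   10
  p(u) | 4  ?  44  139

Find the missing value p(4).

31

The 3 known points determine the degree-2 polynomial uniquely.
Write p(u) = au^2 + bu + c. Substituting each data point gives a linear system:
  a + b + c = 4
  25a + 5b + c = 44
  100a + 10b + c = 139
Solving the system yields a = 1, b = 4, c = -1.
So p(u) = u^2 + 4u - 1.
Then p(4) = 31.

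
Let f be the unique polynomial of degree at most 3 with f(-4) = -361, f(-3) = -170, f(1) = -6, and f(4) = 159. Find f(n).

Write f(n) = an^3 + bn^2 + cn + d. Substituting each data point gives a linear system:
  -64a + 16b - 4c + d = -361
  -27a + 9b - 3c + d = -170
  a + b + c + d = -6
  64a + 16b + 4c + d = 159
Solving the system yields a = 4, b = -6, c = 1, d = -5.
So f(n) = 4n^3 - 6n^2 + n - 5.
Check: f(1) = -6. ✓

f(n) = 4n^3 - 6n^2 + n - 5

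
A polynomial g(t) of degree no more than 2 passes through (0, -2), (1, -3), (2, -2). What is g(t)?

Write g(t) = at^2 + bt + c. Substituting each data point gives a linear system:
  c = -2
  a + b + c = -3
  4a + 2b + c = -2
Solving the system yields a = 1, b = -2, c = -2.
So g(t) = t^2 - 2t - 2.
Check: g(0) = -2. ✓

g(t) = t^2 - 2t - 2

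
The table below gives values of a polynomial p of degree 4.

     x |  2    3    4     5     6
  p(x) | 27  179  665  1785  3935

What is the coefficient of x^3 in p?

Write p(x) = ax^4 + bx^3 + cx^2 + dx + e. Substituting each data point gives a linear system:
  16a + 8b + 4c + 2d + e = 27
  81a + 27b + 9c + 3d + e = 179
  256a + 64b + 16c + 4d + e = 665
  625a + 125b + 25c + 5d + e = 1785
  1296a + 216b + 36c + 6d + e = 3935
Solving the system yields a = 4, b = -6, c = 1, d = 1, e = 5.
So p(x) = 4x^4 - 6x^3 + x^2 + x + 5.
The coefficient of x^3 is -6.

-6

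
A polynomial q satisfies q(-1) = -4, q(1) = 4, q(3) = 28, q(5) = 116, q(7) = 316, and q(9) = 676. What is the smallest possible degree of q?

3

Forward differences of the values at t = -1, 1, 3, 5, 7, 9:
  q  : -4  4  28  116  316  676
  Δ  : 8  24  88  200  360
  Δ^2: 16  64  112  160
  Δ^3: 48  48  48
  Δ^4: 0  0
  Δ^5: 0
The third differences are constant (48) and nonzero, while all higher differences vanish, so the minimal degree is 3.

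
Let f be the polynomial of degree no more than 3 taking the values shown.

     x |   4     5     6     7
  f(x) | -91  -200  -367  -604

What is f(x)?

f(x) = -2x^3 + x^2 + 4x + 5

Write f(x) = ax^3 + bx^2 + cx + d. Substituting each data point gives a linear system:
  64a + 16b + 4c + d = -91
  125a + 25b + 5c + d = -200
  216a + 36b + 6c + d = -367
  343a + 49b + 7c + d = -604
Solving the system yields a = -2, b = 1, c = 4, d = 5.
So f(x) = -2x^3 + x^2 + 4x + 5.
Check: f(7) = -604. ✓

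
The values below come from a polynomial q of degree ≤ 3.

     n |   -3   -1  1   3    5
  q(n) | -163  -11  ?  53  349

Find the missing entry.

On equispaced nodes a degree-3 polynomial has vanishing fourth forward difference, so
  q(-3) - 4·q(-1) + 6·q(1) - 4·q(3) + q(5) = 0.
Substituting the known values and solving for q(1):
  6·q(1) = -18
  q(1) = -3.

-3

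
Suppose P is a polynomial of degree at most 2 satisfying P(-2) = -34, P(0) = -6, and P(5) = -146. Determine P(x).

P(x) = -6x^2 + 2x - 6

Using the Lagrange interpolation formula with nodes -2, 0, 5:
  L_0(x) = x(x - 5) / 14
  L_1(x) = (x + 2)(x - 5) / -10
  L_2(x) = (x + 2)x / 35
Then P(x) = -34·L_0(x) - 6·L_1(x) - 146·L_2(x).
Expanding and collecting terms gives P(x) = -6x^2 + 2x - 6.
Check: P(5) = -146. ✓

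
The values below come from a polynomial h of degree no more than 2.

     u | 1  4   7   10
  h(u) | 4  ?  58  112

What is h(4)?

22

The 3 known points determine the degree-2 polynomial uniquely.
Write h(u) = au^2 + bu + c. Substituting each data point gives a linear system:
  a + b + c = 4
  49a + 7b + c = 58
  100a + 10b + c = 112
Solving the system yields a = 1, b = 1, c = 2.
So h(u) = u² + u + 2.
Then h(4) = 22.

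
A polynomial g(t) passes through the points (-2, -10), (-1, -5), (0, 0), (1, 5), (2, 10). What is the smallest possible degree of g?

Forward differences of the values at t = -2, -1, 0, 1, 2:
  g  : -10  -5  0  5  10
  Δ  : 5  5  5  5
  Δ^2: 0  0  0
  Δ^3: 0  0
  Δ^4: 0
The first differences are constant (5) and nonzero, while all higher differences vanish, so the minimal degree is 1.

1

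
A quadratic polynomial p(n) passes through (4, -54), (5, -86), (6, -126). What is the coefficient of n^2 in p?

Write p(n) = an^2 + bn + c. Substituting each data point gives a linear system:
  16a + 4b + c = -54
  25a + 5b + c = -86
  36a + 6b + c = -126
Solving the system yields a = -4, b = 4, c = -6.
So p(n) = -4n² + 4n - 6.
The leading coefficient is -4.

-4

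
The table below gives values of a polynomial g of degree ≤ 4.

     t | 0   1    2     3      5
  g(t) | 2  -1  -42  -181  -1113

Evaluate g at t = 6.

Write g(t) = at^4 + bt^3 + ct^2 + dt + e. Substituting each data point gives a linear system:
  e = 2
  a + b + c + d + e = -1
  16a + 8b + 4c + 2d + e = -42
  81a + 27b + 9c + 3d + e = -181
  625a + 125b + 25c + 5d + e = -1113
Solving the system yields a = -1, b = -4, c = 0, d = 2, e = 2.
So g(t) = -t^4 - 4t^3 + 2t + 2.
Then g(6) = -2146.

-2146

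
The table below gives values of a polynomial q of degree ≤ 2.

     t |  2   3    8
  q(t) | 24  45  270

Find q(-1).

9

Using the Lagrange interpolation formula with nodes 2, 3, 8:
  L_0(t) = (t - 3)(t - 8) / 6
  L_1(t) = (t - 2)(t - 8) / -5
  L_2(t) = (t - 2)(t - 3) / 30
Then q(t) = 24·L_0(t) + 45·L_1(t) + 270·L_2(t).
Expanding and collecting terms gives q(t) = 4t^2 + t + 6.
Evaluating at t = -1: q(-1) = 9.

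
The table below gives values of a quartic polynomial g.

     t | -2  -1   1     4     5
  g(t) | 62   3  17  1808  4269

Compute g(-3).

Write g(t) = at^4 + bt^3 + ct^2 + dt + e. Substituting each data point gives a linear system:
  16a - 8b + 4c - 2d + e = 62
  a - b + c - d + e = 3
  a + b + c + d + e = 17
  256a + 64b + 16c + 4d + e = 1808
  625a + 125b + 25c + 5d + e = 4269
Solving the system yields a = 6, b = 4, c = 0, d = 3, e = 4.
So g(t) = 6t⁴ + 4t³ + 3t + 4.
Then g(-3) = 373.

373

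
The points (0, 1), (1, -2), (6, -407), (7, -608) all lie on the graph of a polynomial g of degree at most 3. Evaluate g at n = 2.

Write g(n) = an^3 + bn^2 + cn + d. Substituting each data point gives a linear system:
  d = 1
  a + b + c + d = -2
  216a + 36b + 6c + d = -407
  343a + 49b + 7c + d = -608
Solving the system yields a = -1, b = -6, c = 4, d = 1.
So g(n) = -n^3 - 6n^2 + 4n + 1.
Then g(2) = -23.

-23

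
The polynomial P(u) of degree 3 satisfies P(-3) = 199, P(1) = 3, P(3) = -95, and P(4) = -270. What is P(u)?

P(u) = -6u^3 + 6u^2 + 5u - 2

Using the Lagrange interpolation formula with nodes -3, 1, 3, 4:
  L_0(u) = (u - 1)(u - 3)(u - 4) / -168
  L_1(u) = (u + 3)(u - 3)(u - 4) / 24
  L_2(u) = (u + 3)(u - 1)(u - 4) / -12
  L_3(u) = (u + 3)(u - 1)(u - 3) / 21
Then P(u) = 199·L_0(u) + 3·L_1(u) - 95·L_2(u) - 270·L_3(u).
Expanding and collecting terms gives P(u) = -6u^3 + 6u^2 + 5u - 2.
Check: P(1) = 3. ✓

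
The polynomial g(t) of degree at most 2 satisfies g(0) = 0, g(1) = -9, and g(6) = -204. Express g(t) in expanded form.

g(t) = -5t^2 - 4t

Write g(t) = at^2 + bt + c. Substituting each data point gives a linear system:
  c = 0
  a + b + c = -9
  36a + 6b + c = -204
Solving the system yields a = -5, b = -4, c = 0.
So g(t) = -5t² - 4t.
Check: g(0) = 0. ✓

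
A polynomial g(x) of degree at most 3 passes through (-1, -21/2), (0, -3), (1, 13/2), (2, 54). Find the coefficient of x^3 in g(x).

Write g(x) = ax^3 + bx^2 + cx + d. Substituting each data point gives a linear system:
  -a + b - c + d = -21/2
  d = -3
  a + b + c + d = 13/2
  8a + 4b + 2c + d = 54
Solving the system yields a = 6, b = 1, c = 5/2, d = -3.
So g(x) = 6x^3 + x^2 + (5/2)x - 3.
The leading coefficient is 6.

6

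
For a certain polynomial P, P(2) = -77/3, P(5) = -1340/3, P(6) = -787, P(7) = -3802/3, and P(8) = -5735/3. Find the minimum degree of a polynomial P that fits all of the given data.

Divided differences on the nodes 2, 5, 6, 7, 8:
  order 0: -77/3  -1340/3  -787  -3802/3  -5735/3
  order 1: -421/3  -1021/3  -1441/3  -1933/3
  order 2: -50  -70  -82
  order 3: -4  -4
  order 4: 0
The order-3 divided differences are all -4 (nonzero) and every higher order vanishes, so the data lies on a polynomial of degree exactly 3.

3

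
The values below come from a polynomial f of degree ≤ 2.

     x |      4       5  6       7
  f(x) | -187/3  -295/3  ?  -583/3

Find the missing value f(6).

The 3 known points determine the degree-2 polynomial uniquely.
Write f(x) = ax^2 + bx + c. Substituting each data point gives a linear system:
  16a + 4b + c = -187/3
  25a + 5b + c = -295/3
  49a + 7b + c = -583/3
Solving the system yields a = -4, b = 0, c = 5/3.
So f(x) = -4x² + 5/3.
Then f(6) = -427/3.

-427/3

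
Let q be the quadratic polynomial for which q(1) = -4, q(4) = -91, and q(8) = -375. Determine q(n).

Using the Lagrange interpolation formula with nodes 1, 4, 8:
  L_0(n) = (n - 4)(n - 8) / 21
  L_1(n) = (n - 1)(n - 8) / -12
  L_2(n) = (n - 1)(n - 4) / 28
Then q(n) = -4·L_0(n) - 91·L_1(n) - 375·L_2(n).
Expanding and collecting terms gives q(n) = -6n^2 + n + 1.
Check: q(1) = -4. ✓

q(n) = -6n^2 + n + 1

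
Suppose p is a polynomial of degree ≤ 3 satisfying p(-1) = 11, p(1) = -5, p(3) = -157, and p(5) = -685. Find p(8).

-2707

Forward differences of the values at n = -1, 1, 3, 5:
  p  : 11  -5  -157  -685
  Δ  : -16  -152  -528
  Δ^2: -136  -376
  Δ^3: -240
The third differences are constant, confirming degree 3.
Interpolating (Newton forward form) and evaluating at n = 8 gives p(8) = -2707.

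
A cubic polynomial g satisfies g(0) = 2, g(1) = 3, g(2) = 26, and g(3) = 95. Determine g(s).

g(s) = 4s^3 - s^2 - 2s + 2

Write g(s) = as^3 + bs^2 + cs + d. Substituting each data point gives a linear system:
  d = 2
  a + b + c + d = 3
  8a + 4b + 2c + d = 26
  27a + 9b + 3c + d = 95
Solving the system yields a = 4, b = -1, c = -2, d = 2.
So g(s) = 4s³ - s² - 2s + 2.
Check: g(0) = 2. ✓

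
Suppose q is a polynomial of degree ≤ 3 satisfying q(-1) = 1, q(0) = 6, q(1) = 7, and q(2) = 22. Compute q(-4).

-218

Forward differences of the values at t = -1, 0, 1, 2:
  q  : 1  6  7  22
  Δ  : 5  1  15
  Δ^2: -4  14
  Δ^3: 18
The third differences are constant, confirming degree 3.
Interpolating (Newton forward form) and evaluating at t = -4 gives q(-4) = -218.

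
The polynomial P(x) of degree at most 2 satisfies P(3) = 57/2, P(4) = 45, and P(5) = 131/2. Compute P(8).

151

Using the Lagrange interpolation formula with nodes 3, 4, 5:
  L_0(x) = (x - 4)(x - 5) / 2
  L_1(x) = (x - 3)(x - 5) / -1
  L_2(x) = (x - 3)(x - 4) / 2
Then P(x) = 57/2·L_0(x) + 45·L_1(x) + 131/2·L_2(x).
Expanding and collecting terms gives P(x) = 2x^2 + (5/2)x + 3.
Evaluating at x = 8: P(8) = 151.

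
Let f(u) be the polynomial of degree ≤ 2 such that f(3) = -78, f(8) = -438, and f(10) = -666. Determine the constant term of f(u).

-6

Write f(u) = au^2 + bu + c. Substituting each data point gives a linear system:
  9a + 3b + c = -78
  64a + 8b + c = -438
  100a + 10b + c = -666
Solving the system yields a = -6, b = -6, c = -6.
So f(u) = -6u^2 - 6u - 6.
The constant term is -6.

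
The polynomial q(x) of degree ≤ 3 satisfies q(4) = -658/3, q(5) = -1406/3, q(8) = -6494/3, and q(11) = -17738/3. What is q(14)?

Using the Lagrange interpolation formula with nodes 4, 5, 8, 11:
  L_0(x) = (x - 5)(x - 8)(x - 11) / -28
  L_1(x) = (x - 4)(x - 8)(x - 11) / 18
  L_2(x) = (x - 4)(x - 5)(x - 11) / -36
  L_3(x) = (x - 4)(x - 5)(x - 8) / 126
Then q(x) = -658/3·L_0(x) - 1406/3·L_1(x) - 6494/3·L_2(x) - 17738/3·L_3(x).
Expanding and collecting terms gives q(x) = -5x^3 + 6x^2 + (5/3)x - 2.
Evaluating at x = 14: q(14) = -37568/3.

-37568/3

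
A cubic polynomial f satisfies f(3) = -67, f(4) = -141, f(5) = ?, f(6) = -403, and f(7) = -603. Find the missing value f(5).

The 4 known points determine the degree-3 polynomial uniquely.
Write f(x) = ax^3 + bx^2 + cx + d. Substituting each data point gives a linear system:
  27a + 9b + 3c + d = -67
  64a + 16b + 4c + d = -141
  216a + 36b + 6c + d = -403
  343a + 49b + 7c + d = -603
Solving the system yields a = -1, b = -6, c = 5, d = -1.
So f(x) = -x³ - 6x² + 5x - 1.
Then f(5) = -251.

-251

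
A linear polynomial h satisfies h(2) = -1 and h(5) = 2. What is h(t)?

h(t) = t - 3

Using the Lagrange interpolation formula with nodes 2, 5:
  L_0(t) = (t - 5) / -3
  L_1(t) = (t - 2) / 3
Then h(t) = -1·L_0(t) + 2·L_1(t).
Expanding and collecting terms gives h(t) = t - 3.
Check: h(5) = 2. ✓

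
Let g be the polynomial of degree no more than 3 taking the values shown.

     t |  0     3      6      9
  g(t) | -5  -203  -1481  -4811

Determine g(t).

g(t) = -6t^3 - 6t^2 + 6t - 5

Using the Lagrange interpolation formula with nodes 0, 3, 6, 9:
  L_0(t) = (t - 3)(t - 6)(t - 9) / -162
  L_1(t) = t(t - 6)(t - 9) / 54
  L_2(t) = t(t - 3)(t - 9) / -54
  L_3(t) = t(t - 3)(t - 6) / 162
Then g(t) = -5·L_0(t) - 203·L_1(t) - 1481·L_2(t) - 4811·L_3(t).
Expanding and collecting terms gives g(t) = -6t^3 - 6t^2 + 6t - 5.
Check: g(9) = -4811. ✓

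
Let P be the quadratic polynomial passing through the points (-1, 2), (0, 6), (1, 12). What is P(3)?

30

Using the Lagrange interpolation formula with nodes -1, 0, 1:
  L_0(t) = t(t - 1) / 2
  L_1(t) = (t + 1)(t - 1) / -1
  L_2(t) = (t + 1)t / 2
Then P(t) = 2·L_0(t) + 6·L_1(t) + 12·L_2(t).
Expanding and collecting terms gives P(t) = t^2 + 5t + 6.
Evaluating at t = 3: P(3) = 30.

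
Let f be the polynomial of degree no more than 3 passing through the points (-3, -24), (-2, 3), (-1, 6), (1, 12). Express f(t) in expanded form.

f(t) = 3t^3 + 6t^2 + 3

Using the Lagrange interpolation formula with nodes -3, -2, -1, 1:
  L_0(t) = (t + 2)(t + 1)(t - 1) / -8
  L_1(t) = (t + 3)(t + 1)(t - 1) / 3
  L_2(t) = (t + 3)(t + 2)(t - 1) / -4
  L_3(t) = (t + 3)(t + 2)(t + 1) / 24
Then f(t) = -24·L_0(t) + 3·L_1(t) + 6·L_2(t) + 12·L_3(t).
Expanding and collecting terms gives f(t) = 3t^3 + 6t^2 + 3.
Check: f(1) = 12. ✓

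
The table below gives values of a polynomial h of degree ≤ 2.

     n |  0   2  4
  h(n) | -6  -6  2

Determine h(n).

h(n) = n^2 - 2n - 6

Write h(n) = an^2 + bn + c. Substituting each data point gives a linear system:
  c = -6
  4a + 2b + c = -6
  16a + 4b + c = 2
Solving the system yields a = 1, b = -2, c = -6.
So h(n) = n² - 2n - 6.
Check: h(4) = 2. ✓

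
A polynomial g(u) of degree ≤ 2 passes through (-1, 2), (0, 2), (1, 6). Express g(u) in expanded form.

g(u) = 2u^2 + 2u + 2

Using the Lagrange interpolation formula with nodes -1, 0, 1:
  L_0(u) = u(u - 1) / 2
  L_1(u) = (u + 1)(u - 1) / -1
  L_2(u) = (u + 1)u / 2
Then g(u) = 2·L_0(u) + 2·L_1(u) + 6·L_2(u).
Expanding and collecting terms gives g(u) = 2u² + 2u + 2.
Check: g(-1) = 2. ✓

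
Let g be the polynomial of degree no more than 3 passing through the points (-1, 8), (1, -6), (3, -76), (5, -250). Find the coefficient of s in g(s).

-6

Write g(s) = as^3 + bs^2 + cs + d. Substituting each data point gives a linear system:
  -a + b - c + d = 8
  a + b + c + d = -6
  27a + 9b + 3c + d = -76
  125a + 25b + 5c + d = -250
Solving the system yields a = -1, b = -4, c = -6, d = 5.
So g(s) = -s^3 - 4s^2 - 6s + 5.
The coefficient of s is -6.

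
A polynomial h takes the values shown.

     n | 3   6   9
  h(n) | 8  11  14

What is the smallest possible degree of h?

Forward differences of the values at n = 3, 6, 9:
  h  : 8  11  14
  Δ  : 3  3
  Δ^2: 0
The first differences are constant (3) and nonzero, while all higher differences vanish, so the minimal degree is 1.

1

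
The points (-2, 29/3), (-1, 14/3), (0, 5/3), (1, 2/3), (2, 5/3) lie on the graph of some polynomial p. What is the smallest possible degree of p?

Forward differences of the values at x = -2, -1, 0, 1, 2:
  p  : 29/3  14/3  5/3  2/3  5/3
  Δ  : -5  -3  -1  1
  Δ^2: 2  2  2
  Δ^3: 0  0
  Δ^4: 0
The second differences are constant (2) and nonzero, while all higher differences vanish, so the minimal degree is 2.

2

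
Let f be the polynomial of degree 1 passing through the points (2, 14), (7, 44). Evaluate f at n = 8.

Write f(n) = an + b. Substituting each data point gives a linear system:
  2a + b = 14
  7a + b = 44
Solving the system yields a = 6, b = 2.
So f(n) = 6n + 2.
Then f(8) = 50.

50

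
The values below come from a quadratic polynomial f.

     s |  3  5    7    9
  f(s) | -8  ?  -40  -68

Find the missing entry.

-20

The 3 known points determine the degree-2 polynomial uniquely.
Write f(s) = as^2 + bs + c. Substituting each data point gives a linear system:
  9a + 3b + c = -8
  49a + 7b + c = -40
  81a + 9b + c = -68
Solving the system yields a = -1, b = 2, c = -5.
So f(s) = -s² + 2s - 5.
Then f(5) = -20.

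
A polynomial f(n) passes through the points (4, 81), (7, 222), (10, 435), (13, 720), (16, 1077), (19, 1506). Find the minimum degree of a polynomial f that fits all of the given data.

Forward differences of the values at n = 4, 7, 10, 13, 16, 19:
  f  : 81  222  435  720  1077  1506
  Δ  : 141  213  285  357  429
  Δ^2: 72  72  72  72
  Δ^3: 0  0  0
  Δ^4: 0  0
  Δ^5: 0
The second differences are constant (72) and nonzero, while all higher differences vanish, so the minimal degree is 2.

2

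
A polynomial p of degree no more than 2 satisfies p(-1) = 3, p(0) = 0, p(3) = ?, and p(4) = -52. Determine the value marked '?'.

The 3 known points determine the degree-2 polynomial uniquely.
Write p(n) = an^2 + bn + c. Substituting each data point gives a linear system:
  a - b + c = 3
  c = 0
  16a + 4b + c = -52
Solving the system yields a = -2, b = -5, c = 0.
So p(n) = -2n² - 5n.
Then p(3) = -33.

-33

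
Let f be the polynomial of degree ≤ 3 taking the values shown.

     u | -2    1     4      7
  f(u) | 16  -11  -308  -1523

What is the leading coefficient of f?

Write f(u) = au^3 + bu^2 + cu + d. Substituting each data point gives a linear system:
  -8a + 4b - 2c + d = 16
  a + b + c + d = -11
  64a + 16b + 4c + d = -308
  343a + 49b + 7c + d = -1523
Solving the system yields a = -4, b = -3, c = 0, d = -4.
So f(u) = -4u^3 - 3u^2 - 4.
The leading coefficient is -4.

-4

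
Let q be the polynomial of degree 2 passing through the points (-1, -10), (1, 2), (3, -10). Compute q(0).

Write q(t) = at^2 + bt + c. Substituting each data point gives a linear system:
  a - b + c = -10
  a + b + c = 2
  9a + 3b + c = -10
Solving the system yields a = -3, b = 6, c = -1.
So q(t) = -3t² + 6t - 1.
Then q(0) = -1.

-1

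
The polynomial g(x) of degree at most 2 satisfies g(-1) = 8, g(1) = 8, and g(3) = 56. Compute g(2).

Forward differences of the values at x = -1, 1, 3:
  g  : 8  8  56
  Δ  : 0  48
  Δ^2: 48
The second differences are constant, confirming degree 2.
Interpolating (Newton forward form) and evaluating at x = 2 gives g(2) = 26.

26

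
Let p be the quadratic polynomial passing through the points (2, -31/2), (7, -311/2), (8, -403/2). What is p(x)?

Write p(x) = ax^2 + bx + c. Substituting each data point gives a linear system:
  4a + 2b + c = -31/2
  49a + 7b + c = -311/2
  64a + 8b + c = -403/2
Solving the system yields a = -3, b = -1, c = -3/2.
So p(x) = -3x² - x - 3/2.
Check: p(8) = -403/2. ✓

p(x) = -3x^2 - x - 3/2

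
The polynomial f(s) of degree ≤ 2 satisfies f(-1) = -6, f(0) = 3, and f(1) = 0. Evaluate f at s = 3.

-42

Using the Lagrange interpolation formula with nodes -1, 0, 1:
  L_0(s) = s(s - 1) / 2
  L_1(s) = (s + 1)(s - 1) / -1
  L_2(s) = (s + 1)s / 2
Then f(s) = -6·L_0(s) + 3·L_1(s) + 0·L_2(s).
Expanding and collecting terms gives f(s) = -6s^2 + 3s + 3.
Evaluating at s = 3: f(3) = -42.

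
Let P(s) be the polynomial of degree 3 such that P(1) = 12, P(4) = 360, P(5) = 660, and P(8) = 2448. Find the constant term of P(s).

Write P(s) = as^3 + bs^2 + cs + d. Substituting each data point gives a linear system:
  a + b + c + d = 12
  64a + 16b + 4c + d = 360
  125a + 25b + 5c + d = 660
  512a + 64b + 8c + d = 2448
Solving the system yields a = 4, b = 6, c = 2, d = 0.
So P(s) = 4s^3 + 6s^2 + 2s.
The constant term is 0.

0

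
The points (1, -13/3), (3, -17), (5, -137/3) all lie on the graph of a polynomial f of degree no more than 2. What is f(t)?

f(t) = -2t^2 + (5/3)t - 4

Using the Lagrange interpolation formula with nodes 1, 3, 5:
  L_0(t) = (t - 3)(t - 5) / 8
  L_1(t) = (t - 1)(t - 5) / -4
  L_2(t) = (t - 1)(t - 3) / 8
Then f(t) = -13/3·L_0(t) - 17·L_1(t) - 137/3·L_2(t).
Expanding and collecting terms gives f(t) = -2t² + (5/3)t - 4.
Check: f(3) = -17. ✓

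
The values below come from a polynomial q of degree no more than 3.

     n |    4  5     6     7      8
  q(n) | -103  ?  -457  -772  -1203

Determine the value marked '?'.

On equispaced nodes a degree-3 polynomial has vanishing fourth forward difference, so
  q(4) - 4·q(5) + 6·q(6) - 4·q(7) + q(8) = 0.
Substituting the known values and solving for q(5):
  -4·q(5) = 960
  q(5) = -240.

-240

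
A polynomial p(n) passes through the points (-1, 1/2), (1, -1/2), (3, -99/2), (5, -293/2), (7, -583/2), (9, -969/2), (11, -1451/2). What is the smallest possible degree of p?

Forward differences of the values at n = -1, 1, 3, 5, 7, 9, 11:
  p  : 1/2  -1/2  -99/2  -293/2  -583/2  -969/2  -1451/2
  Δ  : -1  -49  -97  -145  -193  -241
  Δ^2: -48  -48  -48  -48  -48
  Δ^3: 0  0  0  0
  Δ^4: 0  0  0
  Δ^5: 0  0
  Δ^6: 0
The second differences are constant (-48) and nonzero, while all higher differences vanish, so the minimal degree is 2.

2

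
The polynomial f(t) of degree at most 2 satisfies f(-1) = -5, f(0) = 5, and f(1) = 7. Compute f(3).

Forward differences of the values at t = -1, 0, 1:
  f  : -5  5  7
  Δ  : 10  2
  Δ^2: -8
The second differences are constant, confirming degree 2.
Interpolating (Newton forward form) and evaluating at t = 3 gives f(3) = -13.

-13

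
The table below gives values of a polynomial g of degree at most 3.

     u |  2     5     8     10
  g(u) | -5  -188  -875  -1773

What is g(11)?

-2390

Using the Lagrange interpolation formula with nodes 2, 5, 8, 10:
  L_0(u) = (u - 5)(u - 8)(u - 10) / -144
  L_1(u) = (u - 2)(u - 8)(u - 10) / 45
  L_2(u) = (u - 2)(u - 5)(u - 10) / -36
  L_3(u) = (u - 2)(u - 5)(u - 8) / 80
Then g(u) = -5·L_0(u) - 188·L_1(u) - 875·L_2(u) - 1773·L_3(u).
Expanding and collecting terms gives g(u) = -2u^3 + 2u^2 + 3u - 3.
Evaluating at u = 11: g(11) = -2390.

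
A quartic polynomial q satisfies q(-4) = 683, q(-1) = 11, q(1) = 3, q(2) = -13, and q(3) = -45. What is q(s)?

q(s) = s^4 - 6s^3 + 3s^2 + 2s + 3

Write q(s) = as^4 + bs^3 + cs^2 + ds + e. Substituting each data point gives a linear system:
  256a - 64b + 16c - 4d + e = 683
  a - b + c - d + e = 11
  a + b + c + d + e = 3
  16a + 8b + 4c + 2d + e = -13
  81a + 27b + 9c + 3d + e = -45
Solving the system yields a = 1, b = -6, c = 3, d = 2, e = 3.
So q(s) = s^4 - 6s^3 + 3s^2 + 2s + 3.
Check: q(3) = -45. ✓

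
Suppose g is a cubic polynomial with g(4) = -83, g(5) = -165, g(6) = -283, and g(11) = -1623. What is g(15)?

-3955

Using the Lagrange interpolation formula with nodes 4, 5, 6, 11:
  L_0(x) = (x - 5)(x - 6)(x - 11) / -14
  L_1(x) = (x - 4)(x - 6)(x - 11) / 6
  L_2(x) = (x - 4)(x - 5)(x - 11) / -10
  L_3(x) = (x - 4)(x - 5)(x - 6) / 210
Then g(x) = -83·L_0(x) - 165·L_1(x) - 283·L_2(x) - 1623·L_3(x).
Expanding and collecting terms gives g(x) = -x^3 - 3x^2 + 6x + 5.
Evaluating at x = 15: g(15) = -3955.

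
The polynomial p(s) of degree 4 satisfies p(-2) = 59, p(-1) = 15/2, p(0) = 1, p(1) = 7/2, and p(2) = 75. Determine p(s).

Using the Lagrange interpolation formula with nodes -2, -1, 0, 1, 2:
  L_0(s) = (s + 1)s(s - 1)(s - 2) / 24
  L_1(s) = (s + 2)s(s - 1)(s - 2) / -6
  L_2(s) = (s + 2)(s + 1)(s - 1)(s - 2) / 4
  L_3(s) = (s + 2)(s + 1)s(s - 2) / -6
  L_4(s) = (s + 2)(s + 1)s(s - 1) / 24
Then p(s) = 59·L_0(s) + 15/2·L_1(s) + 1·L_2(s) + 7/2·L_3(s) + 75·L_4(s).
Expanding and collecting terms gives p(s) = 4s⁴ + 2s³ + (1/2)s² - 4s + 1.
Check: p(1) = 7/2. ✓

p(s) = 4s^4 + 2s^3 + (1/2)s^2 - 4s + 1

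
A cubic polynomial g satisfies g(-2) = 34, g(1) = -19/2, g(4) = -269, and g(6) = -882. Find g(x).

g(x) = -4x^3 - (5/2)x - 3

Write g(x) = ax^3 + bx^2 + cx + d. Substituting each data point gives a linear system:
  -8a + 4b - 2c + d = 34
  a + b + c + d = -19/2
  64a + 16b + 4c + d = -269
  216a + 36b + 6c + d = -882
Solving the system yields a = -4, b = 0, c = -5/2, d = -3.
So g(x) = -4x^3 - (5/2)x - 3.
Check: g(4) = -269. ✓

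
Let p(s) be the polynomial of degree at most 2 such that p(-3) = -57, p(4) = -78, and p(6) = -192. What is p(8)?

-354

Write p(s) = as^2 + bs + c. Substituting each data point gives a linear system:
  9a - 3b + c = -57
  16a + 4b + c = -78
  36a + 6b + c = -192
Solving the system yields a = -6, b = 3, c = 6.
So p(s) = -6s² + 3s + 6.
Then p(8) = -354.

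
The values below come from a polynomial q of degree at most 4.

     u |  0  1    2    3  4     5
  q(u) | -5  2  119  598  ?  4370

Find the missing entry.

On equispaced nodes a degree-4 polynomial has vanishing fifth forward difference, so
  - q(0) + 5·q(1) - 10·q(2) + 10·q(3) - 5·q(4) + q(5) = 0.
Substituting the known values and solving for q(4):
  -5·q(4) = -9175
  q(4) = 1835.

1835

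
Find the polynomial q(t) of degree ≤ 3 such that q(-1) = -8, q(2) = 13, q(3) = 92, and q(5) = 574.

q(t) = 6t^3 - 6t^2 - 5t - 1

Using the Lagrange interpolation formula with nodes -1, 2, 3, 5:
  L_0(t) = (t - 2)(t - 3)(t - 5) / -72
  L_1(t) = (t + 1)(t - 3)(t - 5) / 9
  L_2(t) = (t + 1)(t - 2)(t - 5) / -8
  L_3(t) = (t + 1)(t - 2)(t - 3) / 36
Then q(t) = -8·L_0(t) + 13·L_1(t) + 92·L_2(t) + 574·L_3(t).
Expanding and collecting terms gives q(t) = 6t^3 - 6t^2 - 5t - 1.
Check: q(-1) = -8. ✓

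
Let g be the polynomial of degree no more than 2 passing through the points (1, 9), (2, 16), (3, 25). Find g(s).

Write g(s) = as^2 + bs + c. Substituting each data point gives a linear system:
  a + b + c = 9
  4a + 2b + c = 16
  9a + 3b + c = 25
Solving the system yields a = 1, b = 4, c = 4.
So g(s) = s^2 + 4s + 4.
Check: g(3) = 25. ✓

g(s) = s^2 + 4s + 4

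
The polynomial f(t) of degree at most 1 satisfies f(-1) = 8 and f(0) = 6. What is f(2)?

Write f(t) = at + b. Substituting each data point gives a linear system:
  -a + b = 8
  b = 6
Solving the system yields a = -2, b = 6.
So f(t) = -2t + 6.
Then f(2) = 2.

2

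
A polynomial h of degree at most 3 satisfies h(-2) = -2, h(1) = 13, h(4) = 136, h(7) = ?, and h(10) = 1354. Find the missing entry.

The 4 known points determine the degree-3 polynomial uniquely.
Write h(s) = as^3 + bs^2 + cs + d. Substituting each data point gives a linear system:
  -8a + 4b - 2c + d = -2
  a + b + c + d = 13
  64a + 16b + 4c + d = 136
  1000a + 100b + 10c + d = 1354
Solving the system yields a = 1, b = 3, c = 5, d = 4.
So h(s) = s³ + 3s² + 5s + 4.
Then h(7) = 529.

529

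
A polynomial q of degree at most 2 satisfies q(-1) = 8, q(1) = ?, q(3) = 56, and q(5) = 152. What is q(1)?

The 3 known points determine the degree-2 polynomial uniquely.
Write q(t) = at^2 + bt + c. Substituting each data point gives a linear system:
  a - b + c = 8
  9a + 3b + c = 56
  25a + 5b + c = 152
Solving the system yields a = 6, b = 0, c = 2.
So q(t) = 6t^2 + 2.
Then q(1) = 8.

8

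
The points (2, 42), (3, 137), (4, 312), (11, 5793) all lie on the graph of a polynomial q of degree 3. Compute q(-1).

Write q(s) = as^3 + bs^2 + cs + d. Substituting each data point gives a linear system:
  8a + 4b + 2c + d = 42
  27a + 9b + 3c + d = 137
  64a + 16b + 4c + d = 312
  1331a + 121b + 11c + d = 5793
Solving the system yields a = 4, b = 4, c = -1, d = -4.
So q(s) = 4s³ + 4s² - s - 4.
Then q(-1) = -3.

-3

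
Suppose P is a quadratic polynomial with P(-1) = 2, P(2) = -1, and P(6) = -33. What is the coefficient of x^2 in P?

-1

Write P(x) = ax^2 + bx + c. Substituting each data point gives a linear system:
  a - b + c = 2
  4a + 2b + c = -1
  36a + 6b + c = -33
Solving the system yields a = -1, b = 0, c = 3.
So P(x) = -x^2 + 3.
The leading coefficient is -1.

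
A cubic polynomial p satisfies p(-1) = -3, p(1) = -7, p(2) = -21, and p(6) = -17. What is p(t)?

p(t) = t^3 - 6t^2 - 3t + 1

Using the Lagrange interpolation formula with nodes -1, 1, 2, 6:
  L_0(t) = (t - 1)(t - 2)(t - 6) / -42
  L_1(t) = (t + 1)(t - 2)(t - 6) / 10
  L_2(t) = (t + 1)(t - 1)(t - 6) / -12
  L_3(t) = (t + 1)(t - 1)(t - 2) / 140
Then p(t) = -3·L_0(t) - 7·L_1(t) - 21·L_2(t) - 17·L_3(t).
Expanding and collecting terms gives p(t) = t^3 - 6t^2 - 3t + 1.
Check: p(2) = -21. ✓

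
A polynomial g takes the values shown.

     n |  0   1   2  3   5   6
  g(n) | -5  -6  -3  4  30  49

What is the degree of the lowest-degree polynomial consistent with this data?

2

Divided differences on the nodes 0, 1, 2, 3, 5, 6:
  order 0: -5  -6  -3  4  30  49
  order 1: -1  3  7  13  19
  order 2: 2  2  2  2
  order 3: 0  0  0
  order 4: 0  0
  order 5: 0
The order-2 divided differences are all 2 (nonzero) and every higher order vanishes, so the data lies on a polynomial of degree exactly 2.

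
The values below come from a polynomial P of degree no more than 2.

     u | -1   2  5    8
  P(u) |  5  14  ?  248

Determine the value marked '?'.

95

The 3 known points determine the degree-2 polynomial uniquely.
Write P(u) = au^2 + bu + c. Substituting each data point gives a linear system:
  a - b + c = 5
  4a + 2b + c = 14
  64a + 8b + c = 248
Solving the system yields a = 4, b = -1, c = 0.
So P(u) = 4u² - u.
Then P(5) = 95.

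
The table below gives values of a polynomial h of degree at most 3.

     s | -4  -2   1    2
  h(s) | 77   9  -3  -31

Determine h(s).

Write h(s) = as^3 + bs^2 + cs + d. Substituting each data point gives a linear system:
  -64a + 16b - 4c + d = 77
  -8a + 4b - 2c + d = 9
  a + b + c + d = -3
  8a + 4b + 2c + d = -31
Solving the system yields a = -2, b = -4, c = -2, d = 5.
So h(s) = -2s³ - 4s² - 2s + 5.
Check: h(-4) = 77. ✓

h(s) = -2s^3 - 4s^2 - 2s + 5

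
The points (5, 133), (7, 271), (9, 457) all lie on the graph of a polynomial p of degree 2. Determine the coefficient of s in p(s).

Write p(s) = as^2 + bs + c. Substituting each data point gives a linear system:
  25a + 5b + c = 133
  49a + 7b + c = 271
  81a + 9b + c = 457
Solving the system yields a = 6, b = -3, c = -2.
So p(s) = 6s^2 - 3s - 2.
The coefficient of s is -3.

-3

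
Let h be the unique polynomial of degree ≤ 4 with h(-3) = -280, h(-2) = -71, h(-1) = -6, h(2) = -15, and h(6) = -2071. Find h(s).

h(s) = -2s^4 + 3s^3 - 4s^2 + 2s + 5

Write h(s) = as^4 + bs^3 + cs^2 + ds + e. Substituting each data point gives a linear system:
  81a - 27b + 9c - 3d + e = -280
  16a - 8b + 4c - 2d + e = -71
  a - b + c - d + e = -6
  16a + 8b + 4c + 2d + e = -15
  1296a + 216b + 36c + 6d + e = -2071
Solving the system yields a = -2, b = 3, c = -4, d = 2, e = 5.
So h(s) = -2s⁴ + 3s³ - 4s² + 2s + 5.
Check: h(-1) = -6. ✓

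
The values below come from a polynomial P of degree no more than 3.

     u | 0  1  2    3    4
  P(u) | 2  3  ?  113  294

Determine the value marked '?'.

28

The 4 known points determine the degree-3 polynomial uniquely.
Write P(u) = au^3 + bu^2 + cu + d. Substituting each data point gives a linear system:
  d = 2
  a + b + c + d = 3
  27a + 9b + 3c + d = 113
  64a + 16b + 4c + d = 294
Solving the system yields a = 6, b = -6, c = 1, d = 2.
So P(u) = 6u^3 - 6u^2 + u + 2.
Then P(2) = 28.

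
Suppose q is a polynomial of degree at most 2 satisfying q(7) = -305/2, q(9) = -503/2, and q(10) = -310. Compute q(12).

Write q(s) = as^2 + bs + c. Substituting each data point gives a linear system:
  49a + 7b + c = -305/2
  81a + 9b + c = -503/2
  100a + 10b + c = -310
Solving the system yields a = -3, b = -3/2, c = 5.
So q(s) = -3s² - (3/2)s + 5.
Then q(12) = -445.

-445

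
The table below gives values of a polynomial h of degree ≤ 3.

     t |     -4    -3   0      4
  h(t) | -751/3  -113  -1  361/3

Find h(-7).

Using the Lagrange interpolation formula with nodes -4, -3, 0, 4:
  L_0(t) = (t + 3)t(t - 4) / -32
  L_1(t) = (t + 4)t(t - 4) / 21
  L_2(t) = (t + 4)(t + 3)(t - 4) / -48
  L_3(t) = (t + 4)(t + 3)t / 224
Then h(t) = -751/3·L_0(t) - 113·L_1(t) - 1·L_2(t) + 361/3·L_3(t).
Expanding and collecting terms gives h(t) = 3t^3 - 4t^2 - (5/3)t - 1.
Evaluating at t = -7: h(-7) = -3643/3.

-3643/3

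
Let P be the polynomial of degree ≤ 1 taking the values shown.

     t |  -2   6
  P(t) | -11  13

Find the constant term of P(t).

-5

Write P(t) = at + b. Substituting each data point gives a linear system:
  -2a + b = -11
  6a + b = 13
Solving the system yields a = 3, b = -5.
So P(t) = 3t - 5.
The constant term is -5.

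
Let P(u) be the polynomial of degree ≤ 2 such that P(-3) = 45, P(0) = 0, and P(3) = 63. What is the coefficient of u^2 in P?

Write P(u) = au^2 + bu + c. Substituting each data point gives a linear system:
  9a - 3b + c = 45
  c = 0
  9a + 3b + c = 63
Solving the system yields a = 6, b = 3, c = 0.
So P(u) = 6u² + 3u.
The leading coefficient is 6.

6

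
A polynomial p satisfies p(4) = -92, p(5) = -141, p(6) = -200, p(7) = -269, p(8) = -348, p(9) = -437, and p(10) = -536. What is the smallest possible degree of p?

Forward differences of the values at s = 4, 5, 6, 7, 8, 9, 10:
  p  : -92  -141  -200  -269  -348  -437  -536
  Δ  : -49  -59  -69  -79  -89  -99
  Δ^2: -10  -10  -10  -10  -10
  Δ^3: 0  0  0  0
  Δ^4: 0  0  0
  Δ^5: 0  0
  Δ^6: 0
The second differences are constant (-10) and nonzero, while all higher differences vanish, so the minimal degree is 2.

2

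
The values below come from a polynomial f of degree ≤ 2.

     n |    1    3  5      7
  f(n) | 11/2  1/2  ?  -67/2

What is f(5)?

The 3 known points determine the degree-2 polynomial uniquely.
Write f(n) = an^2 + bn + c. Substituting each data point gives a linear system:
  a + b + c = 11/2
  9a + 3b + c = 1/2
  49a + 7b + c = -67/2
Solving the system yields a = -1, b = 3/2, c = 5.
So f(n) = -n^2 + (3/2)n + 5.
Then f(5) = -25/2.

-25/2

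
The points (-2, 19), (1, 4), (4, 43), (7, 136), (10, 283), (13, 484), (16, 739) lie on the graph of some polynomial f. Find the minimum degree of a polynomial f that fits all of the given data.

2

Forward differences of the values at u = -2, 1, 4, 7, 10, 13, 16:
  f  : 19  4  43  136  283  484  739
  Δ  : -15  39  93  147  201  255
  Δ^2: 54  54  54  54  54
  Δ^3: 0  0  0  0
  Δ^4: 0  0  0
  Δ^5: 0  0
  Δ^6: 0
The second differences are constant (54) and nonzero, while all higher differences vanish, so the minimal degree is 2.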